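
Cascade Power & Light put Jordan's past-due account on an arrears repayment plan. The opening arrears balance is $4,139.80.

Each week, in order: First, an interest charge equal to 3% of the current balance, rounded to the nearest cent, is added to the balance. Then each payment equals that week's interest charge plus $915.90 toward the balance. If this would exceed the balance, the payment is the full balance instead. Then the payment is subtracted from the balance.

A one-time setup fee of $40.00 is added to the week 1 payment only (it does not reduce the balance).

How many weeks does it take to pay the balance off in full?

Week 1: opening $4,139.80; interest $124.19 → $4,263.99; payment $1,040.09 (+ $40.00 fee); balance $3,223.90
Week 2: opening $3,223.90; interest $96.72 → $3,320.62; payment $1,012.62; balance $2,308.00
Week 3: opening $2,308.00; interest $69.24 → $2,377.24; payment $985.14; balance $1,392.10
Week 4: opening $1,392.10; interest $41.76 → $1,433.86; payment $957.66; balance $476.20
Week 5: opening $476.20; interest $14.29 → $490.49; payment $490.49; balance $0.00
Balance reaches $0.00 in week 5.

5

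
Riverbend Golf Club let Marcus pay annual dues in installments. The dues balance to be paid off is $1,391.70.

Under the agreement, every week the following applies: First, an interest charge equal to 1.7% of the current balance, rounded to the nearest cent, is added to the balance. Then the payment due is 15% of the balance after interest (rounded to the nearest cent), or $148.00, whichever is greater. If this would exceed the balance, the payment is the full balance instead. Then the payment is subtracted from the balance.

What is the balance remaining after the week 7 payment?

Week 1: opening $1,391.70; interest $23.66 → $1,415.36; payment $212.30; balance $1,203.06
Week 2: opening $1,203.06; interest $20.45 → $1,223.51; payment $183.53; balance $1,039.98
Week 3: opening $1,039.98; interest $17.68 → $1,057.66; payment $158.65; balance $899.01
Week 4: opening $899.01; interest $15.28 → $914.29; payment $148.00; balance $766.29
Week 5: opening $766.29; interest $13.03 → $779.32; payment $148.00; balance $631.32
Week 6: opening $631.32; interest $10.73 → $642.05; payment $148.00; balance $494.05
Week 7: opening $494.05; interest $8.40 → $502.45; payment $148.00; balance $354.45

$354.45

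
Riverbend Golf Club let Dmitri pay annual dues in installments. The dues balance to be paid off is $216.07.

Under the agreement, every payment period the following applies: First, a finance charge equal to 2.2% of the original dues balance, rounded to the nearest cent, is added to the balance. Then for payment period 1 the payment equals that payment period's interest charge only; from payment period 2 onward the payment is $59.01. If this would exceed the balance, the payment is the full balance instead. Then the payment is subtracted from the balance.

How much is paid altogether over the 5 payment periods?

Payment period 1: opening $216.07; interest $4.75 → $220.82; payment $4.75; balance $216.07
Payment period 2: opening $216.07; interest $4.75 → $220.82; payment $59.01; balance $161.81
Payment period 3: opening $161.81; interest $4.75 → $166.56; payment $59.01; balance $107.55
Payment period 4: opening $107.55; interest $4.75 → $112.30; payment $59.01; balance $53.29
Payment period 5: opening $53.29; interest $4.75 → $58.04; payment $58.04; balance $0.00
Total paid: $239.82

$239.82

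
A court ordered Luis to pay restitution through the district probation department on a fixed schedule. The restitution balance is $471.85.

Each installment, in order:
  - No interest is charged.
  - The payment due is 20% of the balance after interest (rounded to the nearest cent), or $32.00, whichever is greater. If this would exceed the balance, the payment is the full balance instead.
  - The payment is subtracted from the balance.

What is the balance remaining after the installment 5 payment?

$154.61

Installment 1: $471.85 − $94.37 → $377.48
Installment 2: $377.48 − $75.50 → $301.98
Installment 3: $301.98 − $60.40 → $241.58
Installment 4: $241.58 − $48.32 → $193.26
Installment 5: $193.26 − $38.65 → $154.61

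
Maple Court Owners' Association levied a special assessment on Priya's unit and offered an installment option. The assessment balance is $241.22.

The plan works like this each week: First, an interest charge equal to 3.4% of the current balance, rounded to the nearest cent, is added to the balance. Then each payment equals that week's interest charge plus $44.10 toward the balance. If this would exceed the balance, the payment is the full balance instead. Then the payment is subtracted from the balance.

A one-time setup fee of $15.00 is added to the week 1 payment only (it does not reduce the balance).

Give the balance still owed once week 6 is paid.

Week 1: $241.22 +$8.20 interest = $249.42; pay $52.30 (+ $15.00 fee) → $197.12
Week 2: $197.12 +$6.70 interest = $203.82; pay $50.80 → $153.02
Week 3: $153.02 +$5.20 interest = $158.22; pay $49.30 → $108.92
Week 4: $108.92 +$3.70 interest = $112.62; pay $47.80 → $64.82
Week 5: $64.82 +$2.20 interest = $67.02; pay $46.30 → $20.72
Week 6: $20.72 +$0.70 interest = $21.42; pay $21.42 → $0.00

$0.00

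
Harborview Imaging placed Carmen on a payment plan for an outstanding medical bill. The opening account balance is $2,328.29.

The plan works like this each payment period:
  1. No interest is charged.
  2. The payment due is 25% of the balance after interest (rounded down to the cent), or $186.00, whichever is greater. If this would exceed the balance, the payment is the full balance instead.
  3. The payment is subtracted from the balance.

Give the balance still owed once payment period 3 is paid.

$982.26

Payment period 1: $2,328.29 − $582.07 → $1,746.22
Payment period 2: $1,746.22 − $436.55 → $1,309.67
Payment period 3: $1,309.67 − $327.41 → $982.26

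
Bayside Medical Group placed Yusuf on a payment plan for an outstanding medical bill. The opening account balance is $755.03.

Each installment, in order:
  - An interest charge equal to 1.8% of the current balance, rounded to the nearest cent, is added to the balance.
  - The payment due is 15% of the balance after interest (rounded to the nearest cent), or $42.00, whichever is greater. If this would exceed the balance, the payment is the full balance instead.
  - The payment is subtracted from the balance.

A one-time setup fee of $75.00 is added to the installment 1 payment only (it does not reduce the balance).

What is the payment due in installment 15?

$0.37

Installment 1: $755.03 +$13.59 interest = $768.62; pay $115.29 (+ $75.00 fee) → $653.33
Installment 2: $653.33 +$11.76 interest = $665.09; pay $99.76 → $565.33
Installment 3: $565.33 +$10.18 interest = $575.51; pay $86.33 → $489.18
Installment 4: $489.18 +$8.81 interest = $497.99; pay $74.70 → $423.29
Installment 5: $423.29 +$7.62 interest = $430.91; pay $64.64 → $366.27
Installment 6: $366.27 +$6.59 interest = $372.86; pay $55.93 → $316.93
Installment 7: $316.93 +$5.70 interest = $322.63; pay $48.39 → $274.24
Installment 8: $274.24 +$4.94 interest = $279.18; pay $42.00 → $237.18
Installment 9: $237.18 +$4.27 interest = $241.45; pay $42.00 → $199.45
Installment 10: $199.45 +$3.59 interest = $203.04; pay $42.00 → $161.04
Installment 11: $161.04 +$2.90 interest = $163.94; pay $42.00 → $121.94
Installment 12: $121.94 +$2.19 interest = $124.13; pay $42.00 → $82.13
Installment 13: $82.13 +$1.48 interest = $83.61; pay $42.00 → $41.61
Installment 14: $41.61 +$0.75 interest = $42.36; pay $42.00 → $0.36
Installment 15: $0.36 +$0.01 interest = $0.37; pay $0.37 → $0.00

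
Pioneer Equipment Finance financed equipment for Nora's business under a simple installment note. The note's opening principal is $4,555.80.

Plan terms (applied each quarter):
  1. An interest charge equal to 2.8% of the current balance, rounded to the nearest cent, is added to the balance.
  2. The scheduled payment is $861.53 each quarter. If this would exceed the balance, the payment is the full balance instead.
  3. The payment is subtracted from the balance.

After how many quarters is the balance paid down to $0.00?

6

Quarter 1: $4,555.80 +$127.56 interest = $4,683.36; pay $861.53 → $3,821.83
Quarter 2: $3,821.83 +$107.01 interest = $3,928.84; pay $861.53 → $3,067.31
Quarter 3: $3,067.31 +$85.88 interest = $3,153.19; pay $861.53 → $2,291.66
Quarter 4: $2,291.66 +$64.17 interest = $2,355.83; pay $861.53 → $1,494.30
Quarter 5: $1,494.30 +$41.84 interest = $1,536.14; pay $861.53 → $674.61
Quarter 6: $674.61 +$18.89 interest = $693.50; pay $693.50 → $0.00
Balance reaches $0.00 in quarter 6.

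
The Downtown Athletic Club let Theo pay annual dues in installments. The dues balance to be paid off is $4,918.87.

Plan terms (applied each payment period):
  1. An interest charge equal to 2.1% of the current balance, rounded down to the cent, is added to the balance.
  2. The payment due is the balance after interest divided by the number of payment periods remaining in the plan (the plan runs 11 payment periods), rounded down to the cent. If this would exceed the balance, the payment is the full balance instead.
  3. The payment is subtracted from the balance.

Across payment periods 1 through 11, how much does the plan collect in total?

Payment period 1: opening $4,918.87; interest $103.29 → $5,022.16; payment $456.56; balance $4,565.60
Payment period 2: opening $4,565.60; interest $95.87 → $4,661.47; payment $466.14; balance $4,195.33
Payment period 3: opening $4,195.33; interest $88.10 → $4,283.43; payment $475.93; balance $3,807.50
Payment period 4: opening $3,807.50; interest $79.95 → $3,887.45; payment $485.93; balance $3,401.52
Payment period 5: opening $3,401.52; interest $71.43 → $3,472.95; payment $496.13; balance $2,976.82
Payment period 6: opening $2,976.82; interest $62.51 → $3,039.33; payment $506.55; balance $2,532.78
Payment period 7: opening $2,532.78; interest $53.18 → $2,585.96; payment $517.19; balance $2,068.77
Payment period 8: opening $2,068.77; interest $43.44 → $2,112.21; payment $528.05; balance $1,584.16
Payment period 9: opening $1,584.16; interest $33.26 → $1,617.42; payment $539.14; balance $1,078.28
Payment period 10: opening $1,078.28; interest $22.64 → $1,100.92; payment $550.46; balance $550.46
Payment period 11: opening $550.46; interest $11.55 → $562.01; payment $562.01; balance $0.00
Total paid: $5,584.09

$5,584.09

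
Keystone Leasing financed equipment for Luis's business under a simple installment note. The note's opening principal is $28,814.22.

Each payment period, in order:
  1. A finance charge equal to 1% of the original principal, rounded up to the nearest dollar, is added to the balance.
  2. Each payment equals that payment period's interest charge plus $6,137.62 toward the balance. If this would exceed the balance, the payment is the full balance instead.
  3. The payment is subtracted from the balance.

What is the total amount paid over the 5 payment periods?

$30,259.22

Payment period 1: $28,814.22 +$289.00 interest = $29,103.22; pay $6,426.62 → $22,676.60
Payment period 2: $22,676.60 +$289.00 interest = $22,965.60; pay $6,426.62 → $16,538.98
Payment period 3: $16,538.98 +$289.00 interest = $16,827.98; pay $6,426.62 → $10,401.36
Payment period 4: $10,401.36 +$289.00 interest = $10,690.36; pay $6,426.62 → $4,263.74
Payment period 5: $4,263.74 +$289.00 interest = $4,552.74; pay $4,552.74 → $0.00
Total paid: $30,259.22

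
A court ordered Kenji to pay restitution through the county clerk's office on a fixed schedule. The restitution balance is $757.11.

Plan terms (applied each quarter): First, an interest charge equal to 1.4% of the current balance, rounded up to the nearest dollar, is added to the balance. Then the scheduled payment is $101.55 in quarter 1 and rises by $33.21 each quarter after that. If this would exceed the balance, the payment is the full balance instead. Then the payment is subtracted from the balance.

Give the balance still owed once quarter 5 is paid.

Quarter 1: opening $757.11; interest $11.00 → $768.11; payment $101.55; balance $666.56
Quarter 2: opening $666.56; interest $10.00 → $676.56; payment $134.76; balance $541.80
Quarter 3: opening $541.80; interest $8.00 → $549.80; payment $167.97; balance $381.83
Quarter 4: opening $381.83; interest $6.00 → $387.83; payment $201.18; balance $186.65
Quarter 5: opening $186.65; interest $3.00 → $189.65; payment $189.65; balance $0.00

$0.00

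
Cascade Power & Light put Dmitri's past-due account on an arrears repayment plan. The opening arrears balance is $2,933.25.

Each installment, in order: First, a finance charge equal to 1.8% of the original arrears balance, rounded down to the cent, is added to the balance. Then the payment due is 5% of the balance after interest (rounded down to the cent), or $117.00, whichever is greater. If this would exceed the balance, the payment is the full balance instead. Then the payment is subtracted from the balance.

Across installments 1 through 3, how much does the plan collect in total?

Installment 1: opening $2,933.25; interest $52.79 → $2,986.04; payment $149.30; balance $2,836.74
Installment 2: opening $2,836.74; interest $52.79 → $2,889.53; payment $144.47; balance $2,745.06
Installment 3: opening $2,745.06; interest $52.79 → $2,797.85; payment $139.89; balance $2,657.96
Total paid: $433.66

$433.66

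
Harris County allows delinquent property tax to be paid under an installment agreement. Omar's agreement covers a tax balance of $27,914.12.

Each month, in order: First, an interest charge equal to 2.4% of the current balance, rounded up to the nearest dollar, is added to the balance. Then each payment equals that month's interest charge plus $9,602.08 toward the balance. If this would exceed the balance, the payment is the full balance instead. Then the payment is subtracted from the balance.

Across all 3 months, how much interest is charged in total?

$1,320.00

Month 1: $27,914.12 +$670.00 interest = $28,584.12; pay $10,272.08 → $18,312.04
Month 2: $18,312.04 +$440.00 interest = $18,752.04; pay $10,042.08 → $8,709.96
Month 3: $8,709.96 +$210.00 interest = $8,919.96; pay $8,919.96 → $0.00
Total interest: $670.00 + $440.00 + $210.00 = $1,320.00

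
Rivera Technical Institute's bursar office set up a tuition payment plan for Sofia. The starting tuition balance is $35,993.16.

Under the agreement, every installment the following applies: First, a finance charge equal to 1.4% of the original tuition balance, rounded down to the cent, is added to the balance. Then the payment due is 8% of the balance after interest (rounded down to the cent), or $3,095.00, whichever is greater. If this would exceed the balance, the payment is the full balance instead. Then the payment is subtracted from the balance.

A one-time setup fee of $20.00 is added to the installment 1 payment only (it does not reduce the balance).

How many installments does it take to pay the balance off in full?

14

Installment 1: opening $35,993.16; interest $503.90 → $36,497.06; payment $3,095.00 (+ $20.00 fee); balance $33,402.06
Installment 2: opening $33,402.06; interest $503.90 → $33,905.96; payment $3,095.00; balance $30,810.96
Installment 3: opening $30,810.96; interest $503.90 → $31,314.86; payment $3,095.00; balance $28,219.86
Installment 4: opening $28,219.86; interest $503.90 → $28,723.76; payment $3,095.00; balance $25,628.76
Installment 5: opening $25,628.76; interest $503.90 → $26,132.66; payment $3,095.00; balance $23,037.66
Installment 6: opening $23,037.66; interest $503.90 → $23,541.56; payment $3,095.00; balance $20,446.56
Installment 7: opening $20,446.56; interest $503.90 → $20,950.46; payment $3,095.00; balance $17,855.46
Installment 8: opening $17,855.46; interest $503.90 → $18,359.36; payment $3,095.00; balance $15,264.36
Installment 9: opening $15,264.36; interest $503.90 → $15,768.26; payment $3,095.00; balance $12,673.26
Installment 10: opening $12,673.26; interest $503.90 → $13,177.16; payment $3,095.00; balance $10,082.16
Installment 11: opening $10,082.16; interest $503.90 → $10,586.06; payment $3,095.00; balance $7,491.06
Installment 12: opening $7,491.06; interest $503.90 → $7,994.96; payment $3,095.00; balance $4,899.96
Installment 13: opening $4,899.96; interest $503.90 → $5,403.86; payment $3,095.00; balance $2,308.86
Installment 14: opening $2,308.86; interest $503.90 → $2,812.76; payment $2,812.76; balance $0.00
Balance reaches $0.00 in installment 14.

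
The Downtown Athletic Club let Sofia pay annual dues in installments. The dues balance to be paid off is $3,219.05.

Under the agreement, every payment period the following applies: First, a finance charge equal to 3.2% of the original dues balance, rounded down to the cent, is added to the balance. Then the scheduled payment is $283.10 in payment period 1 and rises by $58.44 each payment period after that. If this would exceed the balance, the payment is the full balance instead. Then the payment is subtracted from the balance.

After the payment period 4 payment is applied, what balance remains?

$2,148.01

Payment period 1: opening $3,219.05; interest $103.00 → $3,322.05; payment $283.10; balance $3,038.95
Payment period 2: opening $3,038.95; interest $103.00 → $3,141.95; payment $341.54; balance $2,800.41
Payment period 3: opening $2,800.41; interest $103.00 → $2,903.41; payment $399.98; balance $2,503.43
Payment period 4: opening $2,503.43; interest $103.00 → $2,606.43; payment $458.42; balance $2,148.01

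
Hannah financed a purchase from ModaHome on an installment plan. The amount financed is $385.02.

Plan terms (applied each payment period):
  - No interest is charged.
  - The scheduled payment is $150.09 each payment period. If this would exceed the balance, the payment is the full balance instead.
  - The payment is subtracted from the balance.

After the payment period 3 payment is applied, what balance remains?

# | Opening | Payment | End bal
1 | $385.02 | $150.09 | $234.93
2 | $234.93 | $150.09 | $84.84
3 | $84.84 | $84.84 | $0.00

$0.00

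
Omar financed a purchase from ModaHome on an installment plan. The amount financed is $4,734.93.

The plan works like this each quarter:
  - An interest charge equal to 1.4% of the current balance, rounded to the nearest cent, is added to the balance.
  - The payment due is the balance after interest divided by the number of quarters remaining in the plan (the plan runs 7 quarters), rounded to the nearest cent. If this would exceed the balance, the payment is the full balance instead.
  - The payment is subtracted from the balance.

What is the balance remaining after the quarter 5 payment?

$1,450.21

Quarter 1: opening $4,734.93; interest $66.29 → $4,801.22; payment $685.89; balance $4,115.33
Quarter 2: opening $4,115.33; interest $57.61 → $4,172.94; payment $695.49; balance $3,477.45
Quarter 3: opening $3,477.45; interest $48.68 → $3,526.13; payment $705.23; balance $2,820.90
Quarter 4: opening $2,820.90; interest $39.49 → $2,860.39; payment $715.10; balance $2,145.29
Quarter 5: opening $2,145.29; interest $30.03 → $2,175.32; payment $725.11; balance $1,450.21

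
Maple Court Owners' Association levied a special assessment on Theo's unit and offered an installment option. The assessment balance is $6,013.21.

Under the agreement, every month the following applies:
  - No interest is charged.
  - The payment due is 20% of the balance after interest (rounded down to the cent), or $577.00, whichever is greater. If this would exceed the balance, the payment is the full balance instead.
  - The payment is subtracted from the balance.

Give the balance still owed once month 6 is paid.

$1,309.02

Month 1: opening $6,013.21; payment $1,202.64; balance $4,810.57
Month 2: opening $4,810.57; payment $962.11; balance $3,848.46
Month 3: opening $3,848.46; payment $769.69; balance $3,078.77
Month 4: opening $3,078.77; payment $615.75; balance $2,463.02
Month 5: opening $2,463.02; payment $577.00; balance $1,886.02
Month 6: opening $1,886.02; payment $577.00; balance $1,309.02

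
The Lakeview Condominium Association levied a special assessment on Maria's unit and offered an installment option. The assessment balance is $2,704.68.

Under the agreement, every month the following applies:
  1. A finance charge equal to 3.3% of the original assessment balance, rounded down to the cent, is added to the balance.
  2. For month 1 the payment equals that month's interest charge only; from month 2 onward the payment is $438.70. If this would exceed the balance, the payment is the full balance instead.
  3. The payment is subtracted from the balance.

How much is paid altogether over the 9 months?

$3,507.93

Month 1: opening $2,704.68; interest $89.25 → $2,793.93; payment $89.25; balance $2,704.68
Month 2: opening $2,704.68; interest $89.25 → $2,793.93; payment $438.70; balance $2,355.23
Month 3: opening $2,355.23; interest $89.25 → $2,444.48; payment $438.70; balance $2,005.78
Month 4: opening $2,005.78; interest $89.25 → $2,095.03; payment $438.70; balance $1,656.33
Month 5: opening $1,656.33; interest $89.25 → $1,745.58; payment $438.70; balance $1,306.88
Month 6: opening $1,306.88; interest $89.25 → $1,396.13; payment $438.70; balance $957.43
Month 7: opening $957.43; interest $89.25 → $1,046.68; payment $438.70; balance $607.98
Month 8: opening $607.98; interest $89.25 → $697.23; payment $438.70; balance $258.53
Month 9: opening $258.53; interest $89.25 → $347.78; payment $347.78; balance $0.00
Total paid: $3,507.93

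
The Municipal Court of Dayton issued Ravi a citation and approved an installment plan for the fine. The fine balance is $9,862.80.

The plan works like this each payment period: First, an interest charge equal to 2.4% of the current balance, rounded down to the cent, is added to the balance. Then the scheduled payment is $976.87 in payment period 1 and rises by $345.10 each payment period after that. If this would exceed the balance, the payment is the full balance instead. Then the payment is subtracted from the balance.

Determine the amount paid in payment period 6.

$2,503.87

Payment period 1: $9,862.80 +$236.70 interest = $10,099.50; pay $976.87 → $9,122.63
Payment period 2: $9,122.63 +$218.94 interest = $9,341.57; pay $1,321.97 → $8,019.60
Payment period 3: $8,019.60 +$192.47 interest = $8,212.07; pay $1,667.07 → $6,545.00
Payment period 4: $6,545.00 +$157.08 interest = $6,702.08; pay $2,012.17 → $4,689.91
Payment period 5: $4,689.91 +$112.55 interest = $4,802.46; pay $2,357.27 → $2,445.19
Payment period 6: $2,445.19 +$58.68 interest = $2,503.87; pay $2,503.87 → $0.00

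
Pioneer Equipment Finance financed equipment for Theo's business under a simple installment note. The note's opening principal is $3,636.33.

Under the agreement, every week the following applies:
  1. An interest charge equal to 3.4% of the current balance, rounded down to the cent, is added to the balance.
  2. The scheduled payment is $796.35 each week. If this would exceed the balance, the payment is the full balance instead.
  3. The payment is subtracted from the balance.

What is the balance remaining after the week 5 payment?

Week 1: $3,636.33 +$123.63 interest = $3,759.96; pay $796.35 → $2,963.61
Week 2: $2,963.61 +$100.76 interest = $3,064.37; pay $796.35 → $2,268.02
Week 3: $2,268.02 +$77.11 interest = $2,345.13; pay $796.35 → $1,548.78
Week 4: $1,548.78 +$52.65 interest = $1,601.43; pay $796.35 → $805.08
Week 5: $805.08 +$27.37 interest = $832.45; pay $796.35 → $36.10

$36.10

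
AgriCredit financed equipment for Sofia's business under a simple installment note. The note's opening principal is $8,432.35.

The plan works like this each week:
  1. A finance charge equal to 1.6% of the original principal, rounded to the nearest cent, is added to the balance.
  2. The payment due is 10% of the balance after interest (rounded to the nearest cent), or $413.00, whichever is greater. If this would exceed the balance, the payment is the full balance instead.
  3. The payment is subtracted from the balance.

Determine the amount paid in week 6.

Week 1: $8,432.35 +$134.92 interest = $8,567.27; pay $856.73 → $7,710.54
Week 2: $7,710.54 +$134.92 interest = $7,845.46; pay $784.55 → $7,060.91
Week 3: $7,060.91 +$134.92 interest = $7,195.83; pay $719.58 → $6,476.25
Week 4: $6,476.25 +$134.92 interest = $6,611.17; pay $661.12 → $5,950.05
Week 5: $5,950.05 +$134.92 interest = $6,084.97; pay $608.50 → $5,476.47
Week 6: $5,476.47 +$134.92 interest = $5,611.39; pay $561.14 → $5,050.25

$561.14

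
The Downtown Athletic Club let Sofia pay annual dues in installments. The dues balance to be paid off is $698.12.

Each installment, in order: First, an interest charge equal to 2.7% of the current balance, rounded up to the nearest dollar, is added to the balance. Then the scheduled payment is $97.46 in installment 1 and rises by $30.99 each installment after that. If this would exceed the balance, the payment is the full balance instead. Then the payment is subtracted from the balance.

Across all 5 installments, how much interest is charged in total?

$65.00

Installment 1: opening $698.12; interest $19.00 → $717.12; payment $97.46; balance $619.66
Installment 2: opening $619.66; interest $17.00 → $636.66; payment $128.45; balance $508.21
Installment 3: opening $508.21; interest $14.00 → $522.21; payment $159.44; balance $362.77
Installment 4: opening $362.77; interest $10.00 → $372.77; payment $190.43; balance $182.34
Installment 5: opening $182.34; interest $5.00 → $187.34; payment $187.34; balance $0.00
Total interest: $19.00 + $17.00 + $14.00 + $10.00 + $5.00 = $65.00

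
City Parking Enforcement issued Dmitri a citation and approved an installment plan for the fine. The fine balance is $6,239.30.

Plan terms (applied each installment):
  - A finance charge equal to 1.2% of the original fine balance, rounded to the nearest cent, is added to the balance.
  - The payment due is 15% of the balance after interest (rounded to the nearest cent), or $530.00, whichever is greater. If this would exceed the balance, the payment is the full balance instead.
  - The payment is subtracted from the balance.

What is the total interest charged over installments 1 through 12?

$898.44

Installment 1: $6,239.30 +$74.87 interest = $6,314.17; pay $947.13 → $5,367.04
Installment 2: $5,367.04 +$74.87 interest = $5,441.91; pay $816.29 → $4,625.62
Installment 3: $4,625.62 +$74.87 interest = $4,700.49; pay $705.07 → $3,995.42
Installment 4: $3,995.42 +$74.87 interest = $4,070.29; pay $610.54 → $3,459.75
Installment 5: $3,459.75 +$74.87 interest = $3,534.62; pay $530.19 → $3,004.43
Installment 6: $3,004.43 +$74.87 interest = $3,079.30; pay $530.00 → $2,549.30
Installment 7: $2,549.30 +$74.87 interest = $2,624.17; pay $530.00 → $2,094.17
Installment 8: $2,094.17 +$74.87 interest = $2,169.04; pay $530.00 → $1,639.04
Installment 9: $1,639.04 +$74.87 interest = $1,713.91; pay $530.00 → $1,183.91
Installment 10: $1,183.91 +$74.87 interest = $1,258.78; pay $530.00 → $728.78
Installment 11: $728.78 +$74.87 interest = $803.65; pay $530.00 → $273.65
Installment 12: $273.65 +$74.87 interest = $348.52; pay $348.52 → $0.00
Total interest: $74.87 + $74.87 + $74.87 + $74.87 + $74.87 + $74.87 + $74.87 + $74.87 + $74.87 + $74.87 + $74.87 + $74.87 = $898.44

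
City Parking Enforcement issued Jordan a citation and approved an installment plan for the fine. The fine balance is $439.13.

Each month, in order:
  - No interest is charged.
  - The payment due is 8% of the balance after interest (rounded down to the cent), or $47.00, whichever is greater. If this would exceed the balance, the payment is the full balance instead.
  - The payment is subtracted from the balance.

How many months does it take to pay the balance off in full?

10

Month 1: $439.13 − $47.00 → $392.13
Month 2: $392.13 − $47.00 → $345.13
Month 3: $345.13 − $47.00 → $298.13
Month 4: $298.13 − $47.00 → $251.13
Month 5: $251.13 − $47.00 → $204.13
Month 6: $204.13 − $47.00 → $157.13
Month 7: $157.13 − $47.00 → $110.13
Month 8: $110.13 − $47.00 → $63.13
Month 9: $63.13 − $47.00 → $16.13
Month 10: $16.13 − $16.13 → $0.00
Balance reaches $0.00 in month 10.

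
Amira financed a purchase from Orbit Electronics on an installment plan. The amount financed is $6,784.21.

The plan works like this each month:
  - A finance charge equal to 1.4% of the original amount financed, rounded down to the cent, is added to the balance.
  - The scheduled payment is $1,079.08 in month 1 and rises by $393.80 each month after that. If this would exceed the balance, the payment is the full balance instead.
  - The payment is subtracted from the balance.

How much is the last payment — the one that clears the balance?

Month 1: opening $6,784.21; interest $94.97 → $6,879.18; payment $1,079.08; balance $5,800.10
Month 2: opening $5,800.10; interest $94.97 → $5,895.07; payment $1,472.88; balance $4,422.19
Month 3: opening $4,422.19; interest $94.97 → $4,517.16; payment $1,866.68; balance $2,650.48
Month 4: opening $2,650.48; interest $94.97 → $2,745.45; payment $2,260.48; balance $484.97
Month 5: opening $484.97; interest $94.97 → $579.94; payment $579.94; balance $0.00

$579.94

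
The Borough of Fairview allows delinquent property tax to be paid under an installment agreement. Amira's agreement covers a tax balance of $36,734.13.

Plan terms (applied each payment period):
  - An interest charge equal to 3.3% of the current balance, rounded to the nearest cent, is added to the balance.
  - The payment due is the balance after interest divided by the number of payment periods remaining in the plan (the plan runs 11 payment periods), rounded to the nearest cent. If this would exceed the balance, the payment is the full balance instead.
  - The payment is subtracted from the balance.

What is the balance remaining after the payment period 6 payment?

Payment period 1: opening $36,734.13; interest $1,212.23 → $37,946.36; payment $3,449.67; balance $34,496.69
Payment period 2: opening $34,496.69; interest $1,138.39 → $35,635.08; payment $3,563.51; balance $32,071.57
Payment period 3: opening $32,071.57; interest $1,058.36 → $33,129.93; payment $3,681.10; balance $29,448.83
Payment period 4: opening $29,448.83; interest $971.81 → $30,420.64; payment $3,802.58; balance $26,618.06
Payment period 5: opening $26,618.06; interest $878.40 → $27,496.46; payment $3,928.07; balance $23,568.39
Payment period 6: opening $23,568.39; interest $777.76 → $24,346.15; payment $4,057.69; balance $20,288.46

$20,288.46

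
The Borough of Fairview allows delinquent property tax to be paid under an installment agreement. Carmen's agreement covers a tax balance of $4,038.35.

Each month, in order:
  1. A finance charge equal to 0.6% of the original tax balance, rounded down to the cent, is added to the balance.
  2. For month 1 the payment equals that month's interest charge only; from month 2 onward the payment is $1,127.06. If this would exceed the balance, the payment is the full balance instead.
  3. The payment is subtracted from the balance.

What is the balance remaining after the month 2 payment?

Month 1: $4,038.35 +$24.23 interest = $4,062.58; pay $24.23 → $4,038.35
Month 2: $4,038.35 +$24.23 interest = $4,062.58; pay $1,127.06 → $2,935.52

$2,935.52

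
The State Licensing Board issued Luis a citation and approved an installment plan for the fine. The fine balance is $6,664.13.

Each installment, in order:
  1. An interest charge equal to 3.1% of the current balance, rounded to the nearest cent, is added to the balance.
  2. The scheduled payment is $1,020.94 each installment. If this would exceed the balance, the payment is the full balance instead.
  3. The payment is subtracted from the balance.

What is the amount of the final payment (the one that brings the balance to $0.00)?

Installment 1: opening $6,664.13; interest $206.59 → $6,870.72; payment $1,020.94; balance $5,849.78
Installment 2: opening $5,849.78; interest $181.34 → $6,031.12; payment $1,020.94; balance $5,010.18
Installment 3: opening $5,010.18; interest $155.32 → $5,165.50; payment $1,020.94; balance $4,144.56
Installment 4: opening $4,144.56; interest $128.48 → $4,273.04; payment $1,020.94; balance $3,252.10
Installment 5: opening $3,252.10; interest $100.82 → $3,352.92; payment $1,020.94; balance $2,331.98
Installment 6: opening $2,331.98; interest $72.29 → $2,404.27; payment $1,020.94; balance $1,383.33
Installment 7: opening $1,383.33; interest $42.88 → $1,426.21; payment $1,020.94; balance $405.27
Installment 8: opening $405.27; interest $12.56 → $417.83; payment $417.83; balance $0.00

$417.83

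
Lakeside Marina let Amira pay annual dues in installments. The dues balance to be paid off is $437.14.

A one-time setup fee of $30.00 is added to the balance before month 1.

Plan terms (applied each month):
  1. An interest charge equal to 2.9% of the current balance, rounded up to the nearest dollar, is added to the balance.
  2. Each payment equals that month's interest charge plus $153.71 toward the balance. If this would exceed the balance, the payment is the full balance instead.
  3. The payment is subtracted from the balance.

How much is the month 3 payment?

Month 1: $467.14 +$14.00 interest = $481.14; pay $167.71 → $313.43
Month 2: $313.43 +$10.00 interest = $323.43; pay $163.71 → $159.72
Month 3: $159.72 +$5.00 interest = $164.72; pay $158.71 → $6.01

$158.71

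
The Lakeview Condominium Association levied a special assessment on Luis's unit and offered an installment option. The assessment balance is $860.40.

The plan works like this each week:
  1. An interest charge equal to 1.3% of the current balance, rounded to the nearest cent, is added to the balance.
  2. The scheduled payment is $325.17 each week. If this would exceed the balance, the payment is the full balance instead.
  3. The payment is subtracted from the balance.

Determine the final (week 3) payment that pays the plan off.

$231.32

Week 1: opening $860.40; interest $11.19 → $871.59; payment $325.17; balance $546.42
Week 2: opening $546.42; interest $7.10 → $553.52; payment $325.17; balance $228.35
Week 3: opening $228.35; interest $2.97 → $231.32; payment $231.32; balance $0.00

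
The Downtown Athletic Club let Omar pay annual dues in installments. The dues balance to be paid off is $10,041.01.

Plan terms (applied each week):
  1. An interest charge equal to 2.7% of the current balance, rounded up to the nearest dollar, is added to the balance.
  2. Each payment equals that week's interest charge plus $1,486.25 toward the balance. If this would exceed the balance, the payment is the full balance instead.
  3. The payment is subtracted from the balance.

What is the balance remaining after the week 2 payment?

# | Opening | Interest | Payment | End bal
1 | $10,041.01 | $272.00 | $1,758.25 | $8,554.76
2 | $8,554.76 | $231.00 | $1,717.25 | $7,068.51

$7,068.51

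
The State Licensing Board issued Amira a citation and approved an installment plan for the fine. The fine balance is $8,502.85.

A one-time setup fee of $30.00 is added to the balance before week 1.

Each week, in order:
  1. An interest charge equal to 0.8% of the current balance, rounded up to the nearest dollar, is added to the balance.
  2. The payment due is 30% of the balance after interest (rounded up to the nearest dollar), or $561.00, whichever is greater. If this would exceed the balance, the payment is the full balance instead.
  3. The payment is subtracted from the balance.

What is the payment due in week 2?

$1,821.00

Week 1: opening $8,532.85; interest $69.00 → $8,601.85; payment $2,581.00; balance $6,020.85
Week 2: opening $6,020.85; interest $49.00 → $6,069.85; payment $1,821.00; balance $4,248.85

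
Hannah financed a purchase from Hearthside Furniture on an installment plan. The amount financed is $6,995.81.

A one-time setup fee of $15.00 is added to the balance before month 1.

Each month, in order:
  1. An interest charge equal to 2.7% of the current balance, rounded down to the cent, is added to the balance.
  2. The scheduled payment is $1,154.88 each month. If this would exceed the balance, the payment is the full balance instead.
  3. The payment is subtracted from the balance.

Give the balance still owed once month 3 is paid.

Month 1: opening $7,010.81; interest $189.29 → $7,200.10; payment $1,154.88; balance $6,045.22
Month 2: opening $6,045.22; interest $163.22 → $6,208.44; payment $1,154.88; balance $5,053.56
Month 3: opening $5,053.56; interest $136.44 → $5,190.00; payment $1,154.88; balance $4,035.12

$4,035.12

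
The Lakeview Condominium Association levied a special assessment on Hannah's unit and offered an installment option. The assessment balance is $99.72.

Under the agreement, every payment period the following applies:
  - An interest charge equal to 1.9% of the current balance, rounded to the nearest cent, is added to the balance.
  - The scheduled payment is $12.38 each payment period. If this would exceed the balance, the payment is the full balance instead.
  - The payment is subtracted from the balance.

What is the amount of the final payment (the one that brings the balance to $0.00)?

$10.23

# | Opening | Interest | Payment | End bal
1 | $99.72 | $1.89 | $12.38 | $89.23
2 | $89.23 | $1.70 | $12.38 | $78.55
3 | $78.55 | $1.49 | $12.38 | $67.66
4 | $67.66 | $1.29 | $12.38 | $56.57
5 | $56.57 | $1.07 | $12.38 | $45.26
6 | $45.26 | $0.86 | $12.38 | $33.74
7 | $33.74 | $0.64 | $12.38 | $22.00
8 | $22.00 | $0.42 | $12.38 | $10.04
9 | $10.04 | $0.19 | $10.23 | $0.00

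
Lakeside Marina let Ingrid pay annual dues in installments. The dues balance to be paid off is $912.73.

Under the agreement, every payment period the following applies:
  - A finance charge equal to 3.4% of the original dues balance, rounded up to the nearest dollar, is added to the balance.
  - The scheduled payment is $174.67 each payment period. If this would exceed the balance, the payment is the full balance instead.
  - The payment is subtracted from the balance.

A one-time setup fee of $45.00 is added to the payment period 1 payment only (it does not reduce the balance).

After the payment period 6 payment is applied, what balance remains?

$56.71

# | Opening | Interest | Payment | Fee | End bal
1 | $912.73 | $32.00 | $174.67 | $45.00 | $770.06
2 | $770.06 | $32.00 | $174.67 | — | $627.39
3 | $627.39 | $32.00 | $174.67 | — | $484.72
4 | $484.72 | $32.00 | $174.67 | — | $342.05
5 | $342.05 | $32.00 | $174.67 | — | $199.38
6 | $199.38 | $32.00 | $174.67 | — | $56.71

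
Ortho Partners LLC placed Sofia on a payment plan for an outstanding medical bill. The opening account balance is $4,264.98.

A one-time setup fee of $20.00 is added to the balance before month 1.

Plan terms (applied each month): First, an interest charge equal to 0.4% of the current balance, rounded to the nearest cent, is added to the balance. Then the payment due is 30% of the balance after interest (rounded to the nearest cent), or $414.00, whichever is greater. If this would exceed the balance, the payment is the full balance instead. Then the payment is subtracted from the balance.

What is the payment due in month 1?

$1,290.64

Month 1: $4,284.98 +$17.14 interest = $4,302.12; pay $1,290.64 → $3,011.48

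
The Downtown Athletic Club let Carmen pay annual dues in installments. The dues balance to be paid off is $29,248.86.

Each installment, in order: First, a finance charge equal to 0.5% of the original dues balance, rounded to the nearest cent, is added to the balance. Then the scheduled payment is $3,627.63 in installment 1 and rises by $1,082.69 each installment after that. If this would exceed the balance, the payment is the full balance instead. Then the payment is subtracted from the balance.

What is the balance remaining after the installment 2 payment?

Installment 1: opening $29,248.86; interest $146.24 → $29,395.10; payment $3,627.63; balance $25,767.47
Installment 2: opening $25,767.47; interest $146.24 → $25,913.71; payment $4,710.32; balance $21,203.39

$21,203.39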